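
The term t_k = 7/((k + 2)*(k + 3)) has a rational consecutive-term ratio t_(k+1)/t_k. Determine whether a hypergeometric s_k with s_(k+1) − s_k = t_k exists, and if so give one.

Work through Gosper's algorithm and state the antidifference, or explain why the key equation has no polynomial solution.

Ratio r(k) = (k + 2)/(k + 4).
Normal form (A,B,C) = (k + 2, k + 4, 1).
Set up (k + 2)·f(k+1) − (k + 3)·f(k) − (1) = 0.
deg f ≤ 1 (via 1,1,0).
A polynomial solution: f(k) = k/2.
R(k) = B(k−1)·f(k)/C(k) = k*(k + 3)/2; s_k = R·t_k = 7*k/(2*(k + 2)).
Δs = 7/(k**2 + 5*k + 6), as required.

s_k = 7*k/(2*(k + 2))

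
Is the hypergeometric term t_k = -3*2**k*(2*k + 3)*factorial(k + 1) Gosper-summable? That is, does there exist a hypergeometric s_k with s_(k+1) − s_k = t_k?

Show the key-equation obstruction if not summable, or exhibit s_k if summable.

r(k) = 2*(k + 2)*(2*k + 5)/(2*k + 3) after simplifying.
Factor: A=2*k + 4; B=1; C=k + 3/2.
f must satisfy (2*k + 4)·f(k+1) − (1)·f(k) = k + 3/2.
Degrees (1,0,1) ⇒ d ≤ 0.
A polynomial solution: f(k) = 1/2.
Then R = B(k−1)f/C = 1/(2*k + 3), so s_k = R(k)·t_k = -3*2**k*factorial(k + 1).
Δs = -3*2**k*(2*k + 3)*factorial(k + 1), as required.

Yes. s_k = -3*2**k*factorial(k + 1).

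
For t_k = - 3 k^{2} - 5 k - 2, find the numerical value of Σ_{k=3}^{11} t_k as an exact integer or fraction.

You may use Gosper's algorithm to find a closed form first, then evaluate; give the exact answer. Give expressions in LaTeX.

Σ = -1836

r(k) = (3*k**2 + 11*k + 10)/(3*k**2 + 5*k + 2) after simplifying.
So A=1 and B=1, with C=k**2 + 5*k/3 + 2/3.
Need (1)·f(k+1) − (1)·f(k) = k**2 + 5*k/3 + 2/3.
Bound: deg f ≤ 3.
Coefficient equations give f(k) = k**2*(k + 1)/3.
Certificate R = B(k−1)f/C = k**2/(3*k + 2) gives s_k = k**2*(-k - 1).
Verify: -3*k**2 - 5*k - 2 matches t_k.
Telescoping: Σ = s_(12) − s_(3) = -1872 − (-36) = -1836.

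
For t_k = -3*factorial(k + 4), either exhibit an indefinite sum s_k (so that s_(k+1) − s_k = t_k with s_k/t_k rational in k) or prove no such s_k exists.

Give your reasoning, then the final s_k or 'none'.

Step 1: r(k) = k + 5.
Take A(k)=k + 5, B(k)=1, C(k)=1.
Solve (k + 5)·f(k+1) − (1)·f(k) = 1.
Bound: deg f ≤ -1.
d = -1 < 0 ⇒ no nonzero polynomial f; not summable.

none — t_k is not Gosper-summable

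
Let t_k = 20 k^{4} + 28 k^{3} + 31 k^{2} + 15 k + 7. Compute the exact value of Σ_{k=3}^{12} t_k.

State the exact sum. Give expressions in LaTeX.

t_(k+1)/t_k = (20*k**4 + 108*k**3 + 235*k**2 + 241*k + 101)/(20*k**4 + 28*k**3 + 31*k**2 + 15*k + 7).
Factor: A=1; B=1; C=k**4 + 7*k**3/5 + 31*k**2/20 + 3*k/4 + 7/20.
Key eq: (1)·f(k+1) = (1)·f(k) + (k**4 + 7*k**3/5 + 31*k**2/20 + 3*k/4 + 7/20).
Degrees (0,0,4) ⇒ d ≤ 5.
Match coefficients ⇒ f(k) = k*(4*k**4 - 3*k**3 + 3*k**2 - k + 4)/20.
R(k) = B(k−1)·f(k)/C(k) = k*(4*k**4 - 3*k**3 + 3*k**2 - k + 4)/(20*k**4 + 28*k**3 + 31*k**2 + 15*k + 7); s_k = R·t_k = k*(4*k**4 - 3*k**3 + 3*k**2 - k + 4).
Verify: 20*k**4 + 28*k**3 + 31*k**2 + 15*k + 7 matches t_k.
Σ_(k=3)^(12) t_k = s_(13) − s_(3) = 1405963 − (813) = 1405150.

Σ = 1405150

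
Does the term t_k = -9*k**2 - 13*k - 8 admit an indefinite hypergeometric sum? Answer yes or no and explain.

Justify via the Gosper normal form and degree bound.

Ratio r(k) = (9*k**2 + 31*k + 30)/(9*k**2 + 13*k + 8).
Gosper form: A/B · C(k+1)/C(k) with A=1, B=1, C=k**2 + 13*k/9 + 8/9.
Set up (1)·f(k+1) − (1)·f(k) − (k**2 + 13*k/9 + 8/9) = 0.
Bound: deg f ≤ 3.
Coefficient equations give f(k) = k*(3*k**2 + 2*k + 3)/9.
Get s_k = R·t_k = k*(-3*k**2 - 2*k - 3) with R(k) = B(k−1)f(k)/C(k) = k*(3*k**2 + 2*k + 3)/(9*k**2 + 13*k + 8).
Verify: -9*k**2 - 13*k - 8 matches t_k.

Yes. s_k = k*(-3*k**2 - 2*k - 3).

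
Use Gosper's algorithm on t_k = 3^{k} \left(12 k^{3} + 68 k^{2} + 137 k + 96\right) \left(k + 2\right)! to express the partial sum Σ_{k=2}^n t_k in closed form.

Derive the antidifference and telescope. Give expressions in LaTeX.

Ratio r(k) = 3*(12*k**4 + 140*k**3 + 621*k**2 + 1240*k + 939)/(12*k**3 + 68*k**2 + 137*k + 96).
A = 3*k + 9, B = 1, C = k**3 + 17*k**2/3 + 137*k/12 + 8.
Key eq: (3*k + 9)·f(k+1) = (1)·f(k) + (k**3 + 17*k**2/3 + 137*k/12 + 8).
Bound: deg f ≤ 2.
Solving with deg f ≤ 2: f(k) = (4*k**2 + 4*k + 3)/12.
Then R = B(k−1)f/C = (4*k**2 + 4*k + 3)/(12*k**3 + 68*k**2 + 137*k + 96), so s_k = R(k)·t_k = 3**k*(4*k**2 + 4*k + 3)*factorial(k + 2).
Verify: 3**k*(12*k**3 + 68*k**2 + 137*k + 96)*factorial(k + 2) matches t_k.
Evaluate: s_(n+1) = 3**(n + 1)*(4*n**2 + 12*n + 11)*factorial(n + 3); subtract s_(2) = 5832 ⇒ S(n) = 12*3**n*n**2*factorial(n + 3) + 36*3**n*n*factorial(n + 3) + 33*3**n*factorial(n + 3) - 5832.

S(n) = 12 \cdot 3^{n} n^{2} \left(n + 3\right)! + 36 \cdot 3^{n} n \left(n + 3\right)! + 33 \cdot 3^{n} \left(n + 3\right)! - 5832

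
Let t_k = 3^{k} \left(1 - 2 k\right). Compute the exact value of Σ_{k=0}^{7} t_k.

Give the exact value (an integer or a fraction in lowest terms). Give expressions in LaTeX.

Σ = -39368

Ratio r(k) = 3*(2*k + 1)/(2*k - 1).
Take A(k)=3, B(k)=1, C(k)=k - 1/2.
Need (3)·f(k+1) − (1)·f(k) = k - 1/2.
deg f ≤ 1 (via 0,0,1).
Coefficient equations give f(k) = (k - 2)/2.
Get s_k = R·t_k = 3**k*(2 - k) with R(k) = B(k−1)f(k)/C(k) = (k - 2)/(2*k - 1).
Check: Δs_k = 3**k*(1 - 2*k). ✓
Σ_(k=0)^(7) t_k = s_(8) − s_(0) = -39366 − (2) = -39368.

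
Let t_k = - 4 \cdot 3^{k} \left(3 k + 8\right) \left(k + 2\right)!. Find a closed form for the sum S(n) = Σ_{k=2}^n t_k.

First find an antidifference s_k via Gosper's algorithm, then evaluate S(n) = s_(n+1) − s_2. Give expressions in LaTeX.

Compute t_(k+1)/t_k: get 3*(k + 3)*(3*k + 11)/(3*k + 8).
Normal form (A,B,C) = (3*k + 9, 1, k + 8/3).
Need (3*k + 9)·f(k+1) − (1)·f(k) = k + 8/3.
d = 0 from the (1,0,1) case.
Solve for f: f(k) = 1/3 (degree 0 ≤ 0).
Then R = B(k−1)f/C = 1/(3*k + 8), so s_k = R(k)·t_k = -4*3**k*factorial(k + 2).
s_(k+1) − s_k = -4*3**k*(3*k + 8)*factorial(k + 2) = t_k.
Σ_(k=2)^n t_k = s_(n+1) − s_(2) = (-12*3**n*factorial(n + 3)) − (-864), i.e. -12*3**n*factorial(n + 3) + 864.

S(n) = - 12 \cdot 3^{n} \left(n + 3\right)! + 864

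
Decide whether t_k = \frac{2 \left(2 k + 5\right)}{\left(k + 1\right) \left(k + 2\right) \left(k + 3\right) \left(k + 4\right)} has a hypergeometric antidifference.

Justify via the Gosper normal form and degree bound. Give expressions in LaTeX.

t_(k+1)/t_k = (k + 1)*(2*k + 7)/((k + 5)*(2*k + 5)).
So A=k + 1 and B=k + 5, with C=k + 5/2.
Key eq: (k + 1)·f(k+1) = (k + 4)·f(k) + (k + 5/2).
deg f ≤ 3 (via 1,1,1).
Solve for f: f(k) = k*(k + 2)*(k + 4)/6 (degree 3 ≤ 3).
So s_k = (B(k−1)f/C)·t_k = (k*(k + 2)*(k + 4)**2/(3*(2*k + 5)))·t_k = 2*k*(k + 4)/(3*(k**2 + 4*k + 3)).
Check: Δs_k = 2*(2*k + 5)/(k**4 + 10*k**3 + 35*k**2 + 50*k + 24). ✓

Yes. s_k = \frac{2 k \left(k + 4\right)}{3 \left(k^{2} + 4 k + 3\right)}.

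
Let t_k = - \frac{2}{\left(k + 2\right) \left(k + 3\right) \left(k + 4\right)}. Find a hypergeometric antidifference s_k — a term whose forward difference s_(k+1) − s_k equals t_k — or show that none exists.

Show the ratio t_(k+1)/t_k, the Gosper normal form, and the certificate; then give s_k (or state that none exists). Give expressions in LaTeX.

Ratio r(k) = (k + 2)/(k + 5).
Gosper form: A/B · C(k+1)/C(k) with A=k + 2, B=k + 5, C=1.
Solve (k + 2)·f(k+1) − (k + 4)·f(k) = 1.
Degrees (1,1,0) ⇒ d ≤ 2.
Match coefficients ⇒ f(k) = k*(k + 5)/12.
Certificate R = B(k−1)f/C = k*(k + 4)*(k + 5)/12 gives s_k = k*(-k - 5)/(6*(k + 2)*(k + 3)).
Verify: -2/(k**3 + 9*k**2 + 26*k + 24) matches t_k.

s_k = \frac{k \left(- k - 5\right)}{6 \left(k + 2\right) \left(k + 3\right)}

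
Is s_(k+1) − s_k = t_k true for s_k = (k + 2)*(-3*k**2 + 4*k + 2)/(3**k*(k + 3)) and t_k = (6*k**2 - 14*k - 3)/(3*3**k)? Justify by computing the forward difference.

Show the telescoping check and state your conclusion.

s_(k+1) = (k + 3)*(4*k - 3*(k + 1)**2 + 6)/(3*3**k*(k + 4))
s_(k+1) − s_k = (6*k**4 + 22*k**3 - 42*k**2 - 132*k - 21)/(3*3**k*(k**2 + 7*k + 12))
(s_(k+1) − s_k) − t_k = (-6*k**3 - 13*k**2 + 57*k + 15)/(3*3**k*(k**2 + 7*k + 12))

Invalid: residual (-6*k**3 - 13*k**2 + 57*k + 15)/(3*3**k*(k**2 + 7*k + 12)) ≠ 0.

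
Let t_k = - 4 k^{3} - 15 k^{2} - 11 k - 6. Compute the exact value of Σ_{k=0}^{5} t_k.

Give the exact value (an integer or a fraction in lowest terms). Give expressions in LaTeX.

Compute t_(k+1)/t_k: get (4*k**3 + 27*k**2 + 53*k + 36)/(4*k**3 + 15*k**2 + 11*k + 6).
So A=1 and B=1, with C=k**3 + 15*k**2/4 + 11*k/4 + 3/2.
Solve (1)·f(k+1) − (1)·f(k) = k**3 + 15*k**2/4 + 11*k/4 + 3/2.
From deg A=0, deg B=0, deg C=3: d=4.
Match coefficients ⇒ f(k) = k*(k**3 + 3*k**2 - k + 3)/4.
Certificate R = B(k−1)f/C = k*(k**3 + 3*k**2 - k + 3)/((k + 3)*(4*k**2 + 3*k + 2)) gives s_k = k*(-k**3 - 3*k**2 + k - 3).
Verify: -4*k**3 - 15*k**2 - 11*k - 6 matches t_k.
Telescoping: Σ = s_(6) − s_(0) = -1926 − (0) = -1926.

Σ = -1926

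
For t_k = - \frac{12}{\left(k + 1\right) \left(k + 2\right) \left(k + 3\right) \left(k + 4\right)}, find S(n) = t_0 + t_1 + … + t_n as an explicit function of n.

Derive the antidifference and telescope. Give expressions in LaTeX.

The ratio is (k + 1)/(k + 5).
Gosper form: A/B · C(k+1)/C(k) with A=k + 1, B=k + 5, C=1.
Set up (k + 1)·f(k+1) − (k + 4)·f(k) − (1) = 0.
d = 3 from the (1,1,0) case.
A polynomial solution: f(k) = k*(k**2 + 6*k + 11)/18.
So s_k = (B(k−1)f/C)·t_k = (k*(k + 4)*(k**2 + 6*k + 11)/18)·t_k = 2*k*(-k**2 - 6*k - 11)/(3*(k + 1)*(k + 2)*(k + 3)).
s_(k+1) − s_k = -12/(k**4 + 10*k**3 + 35*k**2 + 50*k + 24) = t_k.
Evaluate: s_(n+1) = 2*(-n**3 - 9*n**2 - 26*n - 18)/(3*(n**3 + 9*n**2 + 26*n + 24)); subtract s_(0) = 0 ⇒ S(n) = 2*(-n**3 - 9*n**2 - 26*n - 18)/(3*(n**3 + 9*n**2 + 26*n + 24)).

S(n) = \frac{2 \left(- n^{3} - 9 n^{2} - 26 n - 18\right)}{3 \left(n^{3} + 9 n^{2} + 26 n + 24\right)}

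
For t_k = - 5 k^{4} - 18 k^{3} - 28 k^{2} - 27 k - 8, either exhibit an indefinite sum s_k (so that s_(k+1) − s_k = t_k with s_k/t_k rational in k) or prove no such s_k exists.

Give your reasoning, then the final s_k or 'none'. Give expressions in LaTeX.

t_(k+1)/t_k = (5*k**4 + 38*k**3 + 112*k**2 + 157*k + 86)/(5*k**4 + 18*k**3 + 28*k**2 + 27*k + 8).
So A=1 and B=1, with C=k**4 + 18*k**3/5 + 28*k**2/5 + 27*k/5 + 8/5.
Solve (1)·f(k+1) − (1)·f(k) = k**4 + 18*k**3/5 + 28*k**2/5 + 27*k/5 + 8/5.
Bound: deg f ≤ 5.
A polynomial solution: f(k) = k*(k**4 + 2*k**3 + 2*k**2 + 4*k - 1)/5.
Certificate R = B(k−1)f/C = k*(k**4 + 2*k**3 + 2*k**2 + 4*k - 1)/(5*k**4 + 18*k**3 + 28*k**2 + 27*k + 8) gives s_k = k*(-k**4 - 2*k**3 - 2*k**2 - 4*k + 1).
Check: Δs_k = -5*k**4 - 18*k**3 - 28*k**2 - 27*k - 8. ✓

s_k = k \left(- k^{4} - 2 k^{3} - 2 k^{2} - 4 k + 1\right)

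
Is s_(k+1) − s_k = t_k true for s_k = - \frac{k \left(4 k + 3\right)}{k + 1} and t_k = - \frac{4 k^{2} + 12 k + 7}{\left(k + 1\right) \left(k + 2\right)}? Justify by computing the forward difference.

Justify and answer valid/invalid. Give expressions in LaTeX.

Valid — Δs_k = t_k.

s_(k+1) = -(k + 1)*(4*k + 7)/(k + 2)
s_(k+1) − s_k = (-4*k**2 - 12*k - 7)/(k**2 + 3*k + 2)
(s_(k+1) − s_k) − t_k = 0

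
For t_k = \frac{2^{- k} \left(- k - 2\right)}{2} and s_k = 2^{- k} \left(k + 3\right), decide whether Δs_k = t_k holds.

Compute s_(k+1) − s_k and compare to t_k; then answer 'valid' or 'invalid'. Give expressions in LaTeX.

s_(k+1) = (k + 4)/(2*2**k)
s_(k+1) − s_k = (-k - 2)/(2*2**k)
(s_(k+1) − s_k) − t_k = 0

Valid: the claim telescopes to t_k.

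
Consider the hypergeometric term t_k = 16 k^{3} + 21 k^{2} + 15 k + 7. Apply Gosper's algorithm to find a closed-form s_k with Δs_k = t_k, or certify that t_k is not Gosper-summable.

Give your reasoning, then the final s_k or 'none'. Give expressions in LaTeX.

s_k = k \left(4 k^{3} - k^{2} + k + 3\right)

Ratio r(k) = (16*k**3 + 69*k**2 + 105*k + 59)/(16*k**3 + 21*k**2 + 15*k + 7).
Normal form (A,B,C) = (1, 1, k**3 + 21*k**2/16 + 15*k/16 + 7/16).
f must satisfy (1)·f(k+1) − (1)·f(k) = k**3 + 21*k**2/16 + 15*k/16 + 7/16.
d = 4 from the (0,0,3) case.
Coefficient equations give f(k) = k*(4*k + 3)*(k**2 - k + 1)/16.
R(k) = B(k−1)·f(k)/C(k) = k*(4*k + 3)*(k**2 - k + 1)/(16*k**3 + 21*k**2 + 15*k + 7); s_k = R·t_k = k*(4*k**3 - k**2 + k + 3).
Verify: 16*k**3 + 21*k**2 + 15*k + 7 matches t_k.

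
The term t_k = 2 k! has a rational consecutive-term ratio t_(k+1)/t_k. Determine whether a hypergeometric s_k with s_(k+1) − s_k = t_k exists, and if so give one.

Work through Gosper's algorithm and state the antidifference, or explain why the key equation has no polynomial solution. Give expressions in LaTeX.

not Gosper-summable; s_k does not exist

Ratio r(k) = k + 1.
Gosper form: A/B · C(k+1)/C(k) with A=k + 1, B=1, C=1.
Key eq: (k + 1)·f(k+1) = (1)·f(k) + (1).
Bound: deg f ≤ -1.
d = -1 < 0 ⇒ no nonzero polynomial f; not summable.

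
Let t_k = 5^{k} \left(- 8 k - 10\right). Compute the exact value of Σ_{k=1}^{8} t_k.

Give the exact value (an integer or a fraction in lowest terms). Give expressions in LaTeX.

The ratio is 5*(4*k + 9)/(4*k + 5).
Factor: A=5; B=1; C=k + 5/4.
f must satisfy (5)·f(k+1) − (1)·f(k) = k + 5/4.
From deg A=0, deg B=0, deg C=1: d=1.
Solve for f: f(k) = k/4 (degree 1 ≤ 1).
So s_k = (B(k−1)f/C)·t_k = (k/(4*k + 5))·t_k = -2*5**k*k.
Δs = 5**k*(-8*k - 10), as required.
Sum = s_(9) − s_(1); s_(9) = -35156250, s_(1) = -10 ⇒ -35156240.

Σ = -35156240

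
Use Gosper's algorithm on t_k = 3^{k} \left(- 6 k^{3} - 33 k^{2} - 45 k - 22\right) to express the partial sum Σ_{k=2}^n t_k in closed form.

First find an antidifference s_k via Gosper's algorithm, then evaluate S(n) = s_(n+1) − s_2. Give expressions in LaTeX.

Compute t_(k+1)/t_k: get 3*(6*k**3 + 51*k**2 + 129*k + 106)/(6*k**3 + 33*k**2 + 45*k + 22).
Normal form (A,B,C) = (3, 1, k**3 + 11*k**2/2 + 15*k/2 + 11/3).
Key eq: (3)·f(k+1) = (1)·f(k) + (k**3 + 11*k**2/2 + 15*k/2 + 11/3).
deg f ≤ 3 (via 0,0,3).
Solve for f: f(k) = (3*k**3 + 3*k**2 + 2)/6 (degree 3 ≤ 3).
R(k) = B(k−1)·f(k)/C(k) = (3*k**3 + 3*k**2 + 2)/(6*k**3 + 33*k**2 + 45*k + 22); s_k = R·t_k = 3**k*(-3*k**3 - 3*k**2 - 2).
Check: Δs_k = 3**k*(-6*k**3 - 33*k**2 - 45*k - 22). ✓
s_(n+1) = 3**(n + 1)*(-3*n**3 - 12*n**2 - 15*n - 8) and s_(2) = -342, so S(n) = -9*3**n*n**3 - 36*3**n*n**2 - 45*3**n*n - 24*3**n + 342.

S(n) = - 9 \cdot 3^{n} n^{3} - 36 \cdot 3^{n} n^{2} - 45 \cdot 3^{n} n - 24 \cdot 3^{n} + 342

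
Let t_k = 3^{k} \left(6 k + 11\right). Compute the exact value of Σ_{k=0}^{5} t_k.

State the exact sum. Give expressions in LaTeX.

t_(k+1)/t_k = 3*(6*k + 17)/(6*k + 11).
So A=3 and B=1, with C=k + 11/6.
Set up (3)·f(k+1) − (1)·f(k) − (k + 11/6) = 0.
From deg A=0, deg B=0, deg C=1: d=1.
A polynomial solution: f(k) = (3*k + 1)/6.
So s_k = (B(k−1)f/C)·t_k = ((3*k + 1)/(6*k + 11))·t_k = 3**k*(3*k + 1).
Verify: 3**k*(6*k + 11) matches t_k.
Σ_(k=0)^(5) t_k = s_(6) − s_(0) = 13851 − (1) = 13850.

Σ = 13850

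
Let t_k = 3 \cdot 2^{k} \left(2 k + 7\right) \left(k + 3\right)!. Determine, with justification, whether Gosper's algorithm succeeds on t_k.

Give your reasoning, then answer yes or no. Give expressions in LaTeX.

Step 1: r(k) = 2*(k + 4)*(2*k + 9)/(2*k + 7).
Gosper form: A/B · C(k+1)/C(k) with A=2*k + 8, B=1, C=k + 7/2.
Solve (2*k + 8)·f(k+1) − (1)·f(k) = k + 7/2.
Degrees (1,0,1) ⇒ d ≤ 0.
A polynomial solution: f(k) = 1/2.
R(k) = B(k−1)·f(k)/C(k) = 1/(2*k + 7); s_k = R·t_k = 3*2**k*factorial(k + 3).
s_(k+1) − s_k = 3*2**k*(2*k + 7)*factorial(k + 3) = t_k.

Yes. s_k = 3 \cdot 2^{k} \left(k + 3\right)!.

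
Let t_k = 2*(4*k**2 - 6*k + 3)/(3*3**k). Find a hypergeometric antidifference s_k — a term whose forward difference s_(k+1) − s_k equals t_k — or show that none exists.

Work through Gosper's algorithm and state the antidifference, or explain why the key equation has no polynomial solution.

s_k = 2*(-2*k**2 + k - 2)/3**k

Step 1: r(k) = (4*k**2 + 2*k + 1)/(3*(4*k**2 - 6*k + 3)).
Gosper form: A/B · C(k+1)/C(k) with A=1/3, B=1, C=k**2 - 3*k/2 + 3/4.
Key eq: (1/3)·f(k+1) = (1)·f(k) + (k**2 - 3*k/2 + 3/4).
deg f ≤ 2 (via 0,0,2).
Solve for f: f(k) = -3*(2*k**2 - k + 2)/4 (degree 2 ≤ 2).
Get s_k = R·t_k = 2*(-2*k**2 + k - 2)/3**k with R(k) = B(k−1)f(k)/C(k) = -3*(2*k**2 - k + 2)/(4*k**2 - 6*k + 3).
s_(k+1) − s_k = 2*(4*k**2 - 6*k + 3)/(3*3**k) = t_k.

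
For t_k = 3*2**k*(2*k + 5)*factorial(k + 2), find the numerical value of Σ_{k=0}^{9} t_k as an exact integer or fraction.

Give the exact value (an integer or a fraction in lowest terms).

Ratio r(k) = 2*(k + 3)*(2*k + 7)/(2*k + 5).
Gosper form: A/B · C(k+1)/C(k) with A=2*k + 6, B=1, C=k + 5/2.
f must satisfy (2*k + 6)·f(k+1) − (1)·f(k) = k + 5/2.
Degrees (1,0,1) ⇒ d ≤ 0.
Solving with deg f ≤ 0: f(k) = 1/2.
So s_k = (B(k−1)f/C)·t_k = (1/(2*k + 5))·t_k = 3*2**k*factorial(k + 2).
Verify: 3*2**k*(2*k + 5)*factorial(k + 2) matches t_k.
Sum = s_(10) − s_(0); s_(10) = 1471492915200, s_(0) = 6 ⇒ 1471492915194.

Σ = 1471492915194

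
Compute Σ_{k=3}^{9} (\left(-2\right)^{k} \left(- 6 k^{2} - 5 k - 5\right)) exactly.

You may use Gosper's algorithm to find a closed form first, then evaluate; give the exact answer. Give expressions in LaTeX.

r(k) = 2*(-6*k**2 - 17*k - 16)/(6*k**2 + 5*k + 5) after simplifying.
Normal form (A,B,C) = (-2, 1, k**2 + 5*k/6 + 5/6).
Solve (-2)·f(k+1) − (1)·f(k) = k**2 + 5*k/6 + 5/6.
From deg A=0, deg B=0, deg C=2: d=2.
Match coefficients ⇒ f(k) = -(2*k**2 - k + 1)/6.
Get s_k = R·t_k = (-2)**k*(2*k**2 - k + 1) with R(k) = B(k−1)f(k)/C(k) = -(2*k**2 - k + 1)/(6*k**2 + 5*k + 5).
Check: Δs_k = (-2)**k*(-6*k**2 - 5*k - 5). ✓
Telescoping: Σ = s_(10) − s_(3) = 195584 − (-128) = 195712.

Σ = 195712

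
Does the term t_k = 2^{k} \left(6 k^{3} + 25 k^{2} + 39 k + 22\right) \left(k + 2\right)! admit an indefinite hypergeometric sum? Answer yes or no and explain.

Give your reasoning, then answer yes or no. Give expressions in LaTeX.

Yes. s_k = 2^{k} \left(3 k^{2} - k + 2\right) \left(k + 2\right)!.

r(k) = 2*(6*k**4 + 61*k**3 + 236*k**2 + 413*k + 276)/(6*k**3 + 25*k**2 + 39*k + 22) after simplifying.
So A=2*k + 6 and B=1, with C=k**3 + 25*k**2/6 + 13*k/2 + 11/3.
Need (2*k + 6)·f(k+1) − (1)·f(k) = k**3 + 25*k**2/6 + 13*k/2 + 11/3.
Degrees (1,0,3) ⇒ d ≤ 2.
A polynomial solution: f(k) = (3*k**2 - k + 2)/6.
Get s_k = R·t_k = 2**k*(3*k**2 - k + 2)*factorial(k + 2) with R(k) = B(k−1)f(k)/C(k) = (3*k**2 - k + 2)/(6*k**3 + 25*k**2 + 39*k + 22).
Verify: 2**k*(6*k**3 + 25*k**2 + 39*k + 22)*factorial(k + 2) matches t_k.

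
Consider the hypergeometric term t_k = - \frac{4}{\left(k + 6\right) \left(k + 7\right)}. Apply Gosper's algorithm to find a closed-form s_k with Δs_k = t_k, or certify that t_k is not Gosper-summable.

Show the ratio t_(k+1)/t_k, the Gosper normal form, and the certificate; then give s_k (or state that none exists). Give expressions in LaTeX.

Compute t_(k+1)/t_k: get (k + 6)/(k + 8).
A = k + 6, B = k + 8, C = 1.
Need (k + 6)·f(k+1) − (k + 7)·f(k) = 1.
deg f ≤ 1 (via 1,1,0).
Solving with deg f ≤ 1: f(k) = k/6.
Certificate R = B(k−1)f/C = k*(k + 7)/6 gives s_k = -2*k/(3*k + 18).
Δs = -4/(k**2 + 13*k + 42), as required.

s_k = - \frac{2 k}{3 k + 18}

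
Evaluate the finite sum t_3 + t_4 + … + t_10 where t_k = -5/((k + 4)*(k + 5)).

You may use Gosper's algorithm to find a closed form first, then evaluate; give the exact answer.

Step 1: r(k) = (k + 4)/(k + 6).
Factor: A=k + 4; B=k + 6; C=1.
Key eq: (k + 4)·f(k+1) = (k + 5)·f(k) + (1).
From deg A=1, deg B=1, deg C=0: d=1.
Solve for f: f(k) = k/4 (degree 1 ≤ 1).
Certificate R = B(k−1)f/C = k*(k + 5)/4 gives s_k = -5*k/(4*k + 16).
Verify: -5/(k**2 + 9*k + 20) matches t_k.
Σ_(k=3)^(10) t_k = s_(11) − s_(3) = -11/12 − (-15/28) = -8/21.

Σ = -8/21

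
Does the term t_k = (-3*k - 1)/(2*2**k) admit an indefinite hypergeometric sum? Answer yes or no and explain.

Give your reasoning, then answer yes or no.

t_(k+1)/t_k = (3*k + 4)/(2*(3*k + 1)).
Take A(k)=1/2, B(k)=1, C(k)=k + 1/3.
Solve (1/2)·f(k+1) − (1)·f(k) = k + 1/3.
d = 1 from the (0,0,1) case.
Solving with deg f ≤ 1: f(k) = -2*(3*k + 4)/3.
Certificate R = B(k−1)f/C = -2*(3*k + 4)/(3*k + 1) gives s_k = (3*k + 4)/2**k.
s_(k+1) − s_k = (-3*k - 1)/(2*2**k) = t_k.

Yes. s_k = (3*k + 4)/2**k.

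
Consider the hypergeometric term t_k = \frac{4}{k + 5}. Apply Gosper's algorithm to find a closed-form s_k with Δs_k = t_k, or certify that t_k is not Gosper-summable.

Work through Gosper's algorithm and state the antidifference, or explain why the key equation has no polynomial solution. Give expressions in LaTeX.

Step 1: r(k) = (k + 5)/(k + 6).
A = k + 5, B = k + 6, C = 1.
Solve (k + 5)·f(k+1) − (k + 5)·f(k) = 1.
From deg A=1, deg B=1, deg C=0: d=0.
f = c0 ⇒ A·f(k+1) − B(k−1)·f(k) − C = -1. The system {-1 = 0} is inconsistent; no antidifference.

none (Gosper's algorithm certifies no s_k)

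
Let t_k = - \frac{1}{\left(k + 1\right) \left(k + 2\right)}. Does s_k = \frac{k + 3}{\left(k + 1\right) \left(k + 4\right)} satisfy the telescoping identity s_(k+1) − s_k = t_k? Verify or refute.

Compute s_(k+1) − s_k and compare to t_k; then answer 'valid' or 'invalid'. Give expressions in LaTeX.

s_(k+1) = (k + 4)/((k + 2)*(k + 5))
s_(k+1) − s_k = (-k**2 - 7*k - 14)/(k**4 + 12*k**3 + 49*k**2 + 78*k + 40)
(s_(k+1) − s_k) − t_k = 2*(k + 3)/(k**4 + 12*k**3 + 49*k**2 + 78*k + 40)

Invalid: residual \frac{2 \left(k + 3\right)}{k^{4} + 12 k^{3} + 49 k^{2} + 78 k + 40} ≠ 0.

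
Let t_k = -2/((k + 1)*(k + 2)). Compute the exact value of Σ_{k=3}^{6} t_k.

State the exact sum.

Ratio r(k) = (k + 1)/(k + 3).
Take A(k)=k + 1, B(k)=k + 3, C(k)=1.
Key eq: (k + 1)·f(k+1) = (k + 2)·f(k) + (1).
d = 1 from the (1,1,0) case.
Match coefficients ⇒ f(k) = k.
Get s_k = R·t_k = -2*k/(k + 1) with R(k) = B(k−1)f(k)/C(k) = k*(k + 2).
Check: Δs_k = -2/(k**2 + 3*k + 2). ✓
Sum = s_(7) − s_(3); s_(7) = -7/4, s_(3) = -3/2 ⇒ -1/4.

Σ = -1/4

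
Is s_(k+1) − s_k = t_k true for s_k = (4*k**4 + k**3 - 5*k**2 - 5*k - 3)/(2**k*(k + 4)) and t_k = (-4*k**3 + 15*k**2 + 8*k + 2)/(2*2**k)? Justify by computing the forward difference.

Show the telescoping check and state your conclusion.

Invalid: residual 3*(4*k**4 + 9*k**3 - 74*k**2 - 38*k - 14)/(2*2**k*(k**2 + 9*k + 20)) ≠ 0.

s_(k+1) = (4*k**4 + 17*k**3 + 22*k**2 + 4*k - 8)/(2*2**k*(k + 5))
s_(k+1) − s_k = (-4*k**5 - 9*k**4 + 90*k**3 + 152*k**2 + 64*k - 2)/(2*2**k*(k**2 + 9*k + 20))
(s_(k+1) − s_k) − t_k = 3*(4*k**4 + 9*k**3 - 74*k**2 - 38*k - 14)/(2*2**k*(k**2 + 9*k + 20))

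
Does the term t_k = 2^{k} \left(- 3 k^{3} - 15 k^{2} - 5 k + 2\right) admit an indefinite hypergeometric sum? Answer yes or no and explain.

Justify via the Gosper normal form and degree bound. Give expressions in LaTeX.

Ratio r(k) = 2*(3*k**3 + 24*k**2 + 44*k + 21)/(3*k**3 + 15*k**2 + 5*k - 2).
A = 2, B = 1, C = k**3 + 5*k**2 + 5*k/3 - 2/3.
Set up (2)·f(k+1) − (1)·f(k) − (k**3 + 5*k**2 + 5*k/3 - 2/3) = 0.
deg f ≤ 3 (via 0,0,3).
Solve for f: f(k) = k*(3*k**2 - 3*k - 1)/3 (degree 3 ≤ 3).
Get s_k = R·t_k = 2**k*k*(-3*k**2 + 3*k + 1) with R(k) = B(k−1)f(k)/C(k) = k*(3*k**2 - 3*k - 1)/(3*k**3 + 15*k**2 + 5*k - 2).
Verify: 2**k*(-3*k**3 - 15*k**2 - 5*k + 2) matches t_k.

Yes. s_k = 2^{k} k \left(- 3 k^{2} + 3 k + 1\right).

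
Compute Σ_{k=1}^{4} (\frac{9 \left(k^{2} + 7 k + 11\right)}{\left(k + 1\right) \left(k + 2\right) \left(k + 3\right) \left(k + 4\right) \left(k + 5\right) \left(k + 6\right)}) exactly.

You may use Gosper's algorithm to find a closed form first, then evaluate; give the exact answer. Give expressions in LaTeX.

Ratio r(k) = (k + 1)*(7*k + (k + 1)**2 + 18)/((k + 7)*(k**2 + 7*k + 11)).
Factor: A=k + 1; B=k + 7; C=k**2 + 7*k + 11.
Solve (k + 1)·f(k+1) − (k + 6)·f(k) = k**2 + 7*k + 11.
Bound: deg f ≤ 5.
A polynomial solution: f(k) = k*(k + 2)*(k + 4)*(k**2 + 9*k + 23)/45.
Certificate R = B(k−1)f/C = k*(k + 2)*(k + 4)*(k + 6)*(k**2 + 9*k + 23)/(45*(k**2 + 7*k + 11)) gives s_k = k*(k**2 + 9*k + 23)/(5*(k**3 + 9*k**2 + 23*k + 15)).
Δs = 9*(k**2 + 7*k + 11)/(k**6 + 21*k**5 + 175*k**4 + 735*k**3 + 1624*k**2 + 1764*k + 720), as required.
Evaluate s at k=5 and k=1: 31/160 and 11/80; difference 9/160.

Σ = 9/160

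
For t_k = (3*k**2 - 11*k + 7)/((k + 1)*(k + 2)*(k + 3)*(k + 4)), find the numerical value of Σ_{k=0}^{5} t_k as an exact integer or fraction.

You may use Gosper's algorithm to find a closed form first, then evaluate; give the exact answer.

Σ = 7/24

Compute t_(k+1)/t_k: get -(k + 1)*(11*k - 3*(k + 1)**2 + 4)/((k + 5)*(3*k**2 - 11*k + 7)).
A = k + 1, B = k + 5, C = k**2 - 11*k/3 + 7/3.
Set up (k + 1)·f(k+1) − (k + 4)·f(k) − (k**2 - 11*k/3 + 7/3) = 0.
Degrees (1,1,2) ⇒ d ≤ 3.
Match coefficients ⇒ f(k) = k*(k**2 + 13)/6.
R(k) = B(k−1)·f(k)/C(k) = k*(k + 4)*(k**2 + 13)/(2*(3*k**2 - 11*k + 7)); s_k = R·t_k = k*(k**2 + 13)/(2*(k + 1)*(k + 2)*(k + 3)).
s_(k+1) − s_k = (3*k**2 - 11*k + 7)/(k**4 + 10*k**3 + 35*k**2 + 50*k + 24) = t_k.
Sum = s_(6) − s_(0); s_(6) = 7/24, s_(0) = 0 ⇒ 7/24.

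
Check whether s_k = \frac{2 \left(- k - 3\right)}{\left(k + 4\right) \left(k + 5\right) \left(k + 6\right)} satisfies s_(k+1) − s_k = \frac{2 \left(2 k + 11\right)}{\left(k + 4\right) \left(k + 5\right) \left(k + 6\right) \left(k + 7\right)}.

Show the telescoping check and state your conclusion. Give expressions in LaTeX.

Invalid: residual - \frac{12}{k^{4} + 22 k^{3} + 179 k^{2} + 638 k + 840} ≠ 0.

s_(k+1) = 2*(-k - 4)/((k + 5)*(k + 6)*(k + 7))
s_(k+1) − s_k = 2*(2*k + 5)/(k**4 + 22*k**3 + 179*k**2 + 638*k + 840)
(s_(k+1) − s_k) − t_k = -12/(k**4 + 22*k**3 + 179*k**2 + 638*k + 840)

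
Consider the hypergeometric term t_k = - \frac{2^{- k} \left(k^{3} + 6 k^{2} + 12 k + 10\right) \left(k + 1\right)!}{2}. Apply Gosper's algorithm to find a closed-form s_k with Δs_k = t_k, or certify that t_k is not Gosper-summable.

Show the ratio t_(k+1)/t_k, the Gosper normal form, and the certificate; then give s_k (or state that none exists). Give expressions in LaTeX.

s_k = - 2^{- k} \left(k + 1\right) \left(k + 3\right) \left(k + 1\right)!

r(k) = (k**4 + 11*k**3 + 45*k**2 + 83*k + 58)/(2*(k**3 + 6*k**2 + 12*k + 10)) after simplifying.
Factor: A=k/2 + 1; B=1; C=k**3 + 6*k**2 + 12*k + 10.
Set up (k/2 + 1)·f(k+1) − (1)·f(k) − (k**3 + 6*k**2 + 12*k + 10) = 0.
From deg A=1, deg B=0, deg C=3: d=2.
Match coefficients ⇒ f(k) = 2*(k + 1)*(k + 3).
So s_k = (B(k−1)f/C)·t_k = (2*(k + 1)*(k + 3)/(k**3 + 6*k**2 + 12*k + 10))·t_k = -(k + 1)*(k + 3)*factorial(k + 1)/2**k.
Verify: -(k**3 + 6*k**2 + 12*k + 10)*factorial(k + 1)/(2*2**k) matches t_k.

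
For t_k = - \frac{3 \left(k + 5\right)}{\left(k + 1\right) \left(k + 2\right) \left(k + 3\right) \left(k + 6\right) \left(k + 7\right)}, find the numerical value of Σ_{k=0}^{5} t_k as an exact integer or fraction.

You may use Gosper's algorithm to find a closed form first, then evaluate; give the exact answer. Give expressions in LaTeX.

Σ = -55/672

Ratio r(k) = (k + 1)*(k + 6)**2/((k + 4)*(k + 5)*(k + 8)).
A = k + 1, B = k + 8, C = k**3 + 14*k**2 + 65*k + 100.
Need (k + 1)·f(k+1) − (k + 7)·f(k) = k**3 + 14*k**2 + 65*k + 100.
Degrees (1,1,3) ⇒ d ≤ 6.
A polynomial solution: f(k) = k*(k + 3)*(k + 4)**2*(k + 5)**2/36.
Get s_k = R·t_k = k*(-k**2 - 9*k - 20)/(12*(k**3 + 9*k**2 + 20*k + 12)) with R(k) = B(k−1)f(k)/C(k) = k*(k + 3)*(k + 4)*(k + 7)/36.
Check: Δs_k = 3*(-k - 5)/(k**5 + 19*k**4 + 131*k**3 + 401*k**2 + 540*k + 252). ✓
Σ_(k=0)^(5) t_k = s_(6) − s_(0) = -55/672 − (0) = -55/672.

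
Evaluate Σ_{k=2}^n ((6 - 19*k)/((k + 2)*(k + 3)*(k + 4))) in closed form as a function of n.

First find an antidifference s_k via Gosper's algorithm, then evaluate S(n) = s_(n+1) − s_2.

r(k) = (k + 2)*(19*k + 13)/((k + 5)*(19*k - 6)) after simplifying.
Normal form (A,B,C) = (k + 2, k + 5, k - 6/19).
Key eq: (k + 2)·f(k+1) = (k + 4)·f(k) + (k - 6/19).
Bound: deg f ≤ 2.
A polynomial solution: f(k) = k*(8*k - 17)/57.
Get s_k = R·t_k = k*(17 - 8*k)/(3*(k + 2)*(k + 3)) with R(k) = B(k−1)f(k)/C(k) = k*(k + 4)*(8*k - 17)/(3*(19*k - 6)).
Check: Δs_k = (6 - 19*k)/(k**3 + 9*k**2 + 26*k + 24). ✓
Evaluate: s_(n+1) = (-8*n**2 + n + 9)/(3*(n**2 + 7*n + 12)); subtract s_(2) = 1/30 ⇒ S(n) = (-27*n**2 + n + 26)/(10*(n**2 + 7*n + 12)).

S(n) = (-27*n**2 + n + 26)/(10*(n**2 + 7*n + 12))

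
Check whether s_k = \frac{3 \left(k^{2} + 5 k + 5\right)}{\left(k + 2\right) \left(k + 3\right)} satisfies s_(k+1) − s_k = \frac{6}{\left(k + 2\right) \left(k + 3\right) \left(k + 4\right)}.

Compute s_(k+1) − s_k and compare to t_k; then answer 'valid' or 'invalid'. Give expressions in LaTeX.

Valid: the claim telescopes to t_k.

s_(k+1) = 3*(5*k + (k + 1)**2 + 10)/((k + 3)*(k + 4))
s_(k+1) − s_k = 6/(k**3 + 9*k**2 + 26*k + 24)
(s_(k+1) − s_k) − t_k = 0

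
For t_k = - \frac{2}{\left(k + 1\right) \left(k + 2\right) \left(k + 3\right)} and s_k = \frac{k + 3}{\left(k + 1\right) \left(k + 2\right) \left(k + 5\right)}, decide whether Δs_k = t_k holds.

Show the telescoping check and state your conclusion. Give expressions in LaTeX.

Invalid: residual \frac{2 \left(3 k + 13\right)}{k^{5} + 17 k^{4} + 107 k^{3} + 307 k^{2} + 396 k + 180} ≠ 0.

s_(k+1) = (k + 4)/((k + 2)*(k + 3)*(k + 6))
s_(k+1) − s_k = ((k + 1)*(k + 4)*(k + 5) - (k + 3)**2*(k + 6))/((k + 1)*(k + 2)*(k + 3)*(k + 5)*(k + 6))
(s_(k+1) − s_k) − t_k = 2*(3*k + 13)/(k**5 + 17*k**4 + 107*k**3 + 307*k**2 + 396*k + 180)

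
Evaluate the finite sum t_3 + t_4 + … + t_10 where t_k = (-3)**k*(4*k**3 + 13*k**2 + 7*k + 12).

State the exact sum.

Σ = 253850760

Compute t_(k+1)/t_k: get 3*(-4*k**3 - 25*k**2 - 45*k - 36)/(4*k**3 + 13*k**2 + 7*k + 12).
So A=-3 and B=1, with C=k**3 + 13*k**2/4 + 7*k/4 + 3.
f must satisfy (-3)·f(k+1) − (1)·f(k) = k**3 + 13*k**2/4 + 7*k/4 + 3.
d = 3 from the (0,0,3) case.
A polynomial solution: f(k) = -(k**3 + k**2 - 2*k + 3)/4.
Then R = B(k−1)f/C = -(k**3 + k**2 - 2*k + 3)/((k + 3)*(4*k**2 + k + 4)), so s_k = R(k)·t_k = (-3)**k*(-k**3 - k**2 + 2*k - 3).
Check: Δs_k = (-3)**k*(4*k**3 + 13*k**2 + 7*k + 12). ✓
Telescoping: Σ = s_(11) − s_(3) = 253851651 − (891) = 253850760.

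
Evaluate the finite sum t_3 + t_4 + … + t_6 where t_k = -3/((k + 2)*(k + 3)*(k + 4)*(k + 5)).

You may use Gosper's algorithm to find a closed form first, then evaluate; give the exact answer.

Σ = -13/3465

r(k) = (k + 2)/(k + 6) after simplifying.
Factor: A=k + 2; B=k + 6; C=1.
Solve (k + 2)·f(k+1) − (k + 5)·f(k) = 1.
Bound: deg f ≤ 3.
Solve for f: f(k) = k*(k**2 + 9*k + 26)/72 (degree 3 ≤ 3).
Then R = B(k−1)f/C = k*(k + 5)*(k**2 + 9*k + 26)/72, so s_k = R(k)·t_k = k*(-k**2 - 9*k - 26)/(24*(k + 2)*(k + 3)*(k + 4)).
Δs = -3/(k**4 + 14*k**3 + 71*k**2 + 154*k + 120), as required.
Telescoping: Σ = s_(7) − s_(3) = -161/3960 − (-31/840) = -13/3465.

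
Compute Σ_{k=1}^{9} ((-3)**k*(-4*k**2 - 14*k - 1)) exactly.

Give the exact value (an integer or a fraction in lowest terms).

Step 1: r(k) = 3*(-4*k**2 - 22*k - 19)/(4*k**2 + 14*k + 1).
Factor: A=-3; B=1; C=k**2 + 7*k/2 + 1/4.
Need (-3)·f(k+1) − (1)·f(k) = k**2 + 7*k/2 + 1/4.
deg f ≤ 2 (via 0,0,2).
Match coefficients ⇒ f(k) = -(k**2 + 2*k - 2)/4.
Get s_k = R·t_k = (-3)**k*(k**2 + 2*k - 2) with R(k) = B(k−1)f(k)/C(k) = -(k**2 + 2*k - 2)/(4*k**2 + 14*k + 1).
Δs = (-3)**k*(-4*k**2 - 14*k - 1), as required.
Telescoping: Σ = s_(10) − s_(1) = 6967782 − (-3) = 6967785.

Σ = 6967785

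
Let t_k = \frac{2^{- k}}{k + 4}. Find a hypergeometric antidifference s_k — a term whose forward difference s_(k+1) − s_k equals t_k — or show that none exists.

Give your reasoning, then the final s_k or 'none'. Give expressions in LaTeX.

The ratio is (k + 4)/(2*(k + 5)).
So A=k/2 + 2 and B=k + 5, with C=1.
Key eq: (k/2 + 2)·f(k+1) = (k + 4)·f(k) + (1).
From deg A=1, deg B=1, deg C=0: d=-1.
Negative degree bound (-1): no f exists, t_k not Gosper-summable.

none — t_k is not Gosper-summable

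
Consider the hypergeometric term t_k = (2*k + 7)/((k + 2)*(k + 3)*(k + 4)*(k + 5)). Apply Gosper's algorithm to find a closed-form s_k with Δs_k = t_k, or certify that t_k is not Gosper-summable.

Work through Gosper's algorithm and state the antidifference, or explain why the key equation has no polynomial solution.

s_k = k*(k + 6)/(8*(k**2 + 6*k + 8))

The ratio is (k + 2)*(2*k + 9)/((k + 6)*(2*k + 7)).
Gosper form: A/B · C(k+1)/C(k) with A=k + 2, B=k + 6, C=k + 7/2.
Need (k + 2)·f(k+1) − (k + 5)·f(k) = k + 7/2.
deg f ≤ 3 (via 1,1,1).
Solving with deg f ≤ 3: f(k) = k*(k + 3)*(k + 6)/16.
R(k) = B(k−1)·f(k)/C(k) = k*(k + 3)*(k + 5)*(k + 6)/(8*(2*k + 7)); s_k = R·t_k = k*(k + 6)/(8*(k**2 + 6*k + 8)).
s_(k+1) − s_k = (2*k + 7)/(k**4 + 14*k**3 + 71*k**2 + 154*k + 120) = t_k.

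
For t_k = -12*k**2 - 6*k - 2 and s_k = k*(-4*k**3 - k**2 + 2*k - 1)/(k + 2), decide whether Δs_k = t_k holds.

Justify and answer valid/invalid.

s_(k+1) = (k + 1)*(2*k - 4*(k + 1)**3 - (k + 1)**2 + 1)/(k + 3)
s_(k+1) − s_k = (-12*k**4 - 58*k**3 - 71*k**2 - 33*k - 8)/(k**2 + 5*k + 6)
(s_(k+1) − s_k) − t_k = (8*k**3 + 33*k**2 + 13*k + 4)/(k**2 + 5*k + 6)

Invalid: residual (8*k**3 + 33*k**2 + 13*k + 4)/(k**2 + 5*k + 6) ≠ 0.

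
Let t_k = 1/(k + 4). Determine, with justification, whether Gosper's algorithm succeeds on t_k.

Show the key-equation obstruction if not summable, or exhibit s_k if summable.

Ratio r(k) = (k + 4)/(k + 5).
Take A(k)=k + 4, B(k)=k + 5, C(k)=1.
Set up (k + 4)·f(k+1) − (k + 4)·f(k) − (1) = 0.
d = 0 from the (1,1,0) case.
f = c0 ⇒ A·f(k+1) − B(k−1)·f(k) − C = -1. The system {-1 = 0} is inconsistent; no antidifference.

No — t_k has no hypergeometric antidifference.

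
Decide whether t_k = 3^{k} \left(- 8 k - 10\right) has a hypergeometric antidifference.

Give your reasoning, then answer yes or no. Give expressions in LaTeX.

Step 1: r(k) = 3*(4*k + 9)/(4*k + 5).
A = 3, B = 1, C = k + 5/4.
Solve (3)·f(k+1) − (1)·f(k) = k + 5/4.
Bound: deg f ≤ 1.
Solving with deg f ≤ 1: f(k) = (4*k - 1)/8.
So s_k = (B(k−1)f/C)·t_k = ((4*k - 1)/(2*(4*k + 5)))·t_k = 3**k*(1 - 4*k).
s_(k+1) − s_k = 3**k*(-8*k - 10) = t_k.

Yes. s_k = 3^{k} \left(1 - 4 k\right).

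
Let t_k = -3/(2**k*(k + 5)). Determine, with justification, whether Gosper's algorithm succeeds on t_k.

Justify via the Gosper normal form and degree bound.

Ratio r(k) = (k + 5)/(2*(k + 6)).
Gosper form: A/B · C(k+1)/C(k) with A=k/2 + 5/2, B=k + 6, C=1.
Need (k/2 + 5/2)·f(k+1) − (k + 5)·f(k) = 1.
d = -1 from the (1,1,0) case.
Bound -1 < 0, so the key equation has no polynomial solution.

No; the degree bound rules out any f.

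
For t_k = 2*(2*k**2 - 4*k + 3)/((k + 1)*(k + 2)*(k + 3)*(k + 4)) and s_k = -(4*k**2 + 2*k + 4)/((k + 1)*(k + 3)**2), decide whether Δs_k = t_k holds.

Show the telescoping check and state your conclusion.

Invalid: residual 2*(-4*k**3 - 11*k**2 + 3*k - 17)/(k**6 + 17*k**5 + 117*k**4 + 415*k**3 + 794*k**2 + 768*k + 288) ≠ 0.

s_(k+1) = 2*(-k - 2*(k + 1)**2 - 3)/((k + 2)*(k + 4)**2)
s_(k+1) − s_k = 2*(2*k**4 + 6*k**3 - 12*k**2 - 24*k + 19)/(k**6 + 17*k**5 + 117*k**4 + 415*k**3 + 794*k**2 + 768*k + 288)
(s_(k+1) − s_k) − t_k = 2*(-4*k**3 - 11*k**2 + 3*k - 17)/(k**6 + 17*k**5 + 117*k**4 + 415*k**3 + 794*k**2 + 768*k + 288)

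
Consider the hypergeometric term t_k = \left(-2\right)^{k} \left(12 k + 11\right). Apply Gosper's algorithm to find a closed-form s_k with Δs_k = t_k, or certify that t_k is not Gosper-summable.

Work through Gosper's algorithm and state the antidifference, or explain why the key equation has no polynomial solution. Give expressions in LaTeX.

Compute t_(k+1)/t_k: get 2*(-12*k - 23)/(12*k + 11).
A = -2, B = 1, C = k + 11/12.
Set up (-2)·f(k+1) − (1)·f(k) − (k + 11/12) = 0.
d = 1 from the (0,0,1) case.
Solve for f: f(k) = -(4*k + 1)/12 (degree 1 ≤ 1).
Then R = B(k−1)f/C = -(4*k + 1)/(12*k + 11), so s_k = R(k)·t_k = (-2)**k*(-4*k - 1).
Verify: (-2)**k*(12*k + 11) matches t_k.

s_k = \left(-2\right)^{k} \left(- 4 k - 1\right)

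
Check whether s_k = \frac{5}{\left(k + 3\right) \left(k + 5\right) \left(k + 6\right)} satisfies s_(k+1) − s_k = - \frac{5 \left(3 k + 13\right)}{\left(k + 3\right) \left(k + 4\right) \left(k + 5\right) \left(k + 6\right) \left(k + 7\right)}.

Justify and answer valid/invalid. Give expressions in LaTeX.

s_(k+1) = 5/((k + 4)*(k + 6)*(k + 7))
s_(k+1) − s_k = 5*(-3*k - 13)/(k**5 + 25*k**4 + 245*k**3 + 1175*k**2 + 2754*k + 2520)
(s_(k+1) − s_k) − t_k = 0

valid (s_(k+1) − s_k reduces to t_k)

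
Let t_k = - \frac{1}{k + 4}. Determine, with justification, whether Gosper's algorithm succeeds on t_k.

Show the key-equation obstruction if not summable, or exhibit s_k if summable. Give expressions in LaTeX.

Ratio r(k) = (k + 4)/(k + 5).
So A=k + 4 and B=k + 5, with C=1.
f must satisfy (k + 4)·f(k+1) − (k + 4)·f(k) = 1.
d = 0 from the (1,1,0) case.
Write f(k) = c0. Then LHS − RHS = -1, requiring -1 = 0: contradictory. No certificate.

No. Not Gosper-summable.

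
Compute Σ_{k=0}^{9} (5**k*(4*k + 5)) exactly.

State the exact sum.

The ratio is 5*(4*k + 9)/(4*k + 5).
Gosper form: A/B · C(k+1)/C(k) with A=5, B=1, C=k + 5/4.
Set up (5)·f(k+1) − (1)·f(k) − (k + 5/4) = 0.
From deg A=0, deg B=0, deg C=1: d=1.
Coefficient equations give f(k) = k/4.
Get s_k = R·t_k = 5**k*k with R(k) = B(k−1)f(k)/C(k) = k/(4*k + 5).
s_(k+1) − s_k = 5**k*(4*k + 5) = t_k.
Sum = s_(10) − s_(0); s_(10) = 97656250, s_(0) = 0 ⇒ 97656250.

Σ = 97656250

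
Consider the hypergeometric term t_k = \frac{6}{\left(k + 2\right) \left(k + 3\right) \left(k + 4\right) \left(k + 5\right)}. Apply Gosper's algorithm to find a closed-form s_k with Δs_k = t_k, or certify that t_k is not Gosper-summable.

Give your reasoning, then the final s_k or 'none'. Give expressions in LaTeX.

t_(k+1)/t_k = (k + 2)/(k + 6).
Normal form (A,B,C) = (k + 2, k + 6, 1).
Need (k + 2)·f(k+1) − (k + 5)·f(k) = 1.
Bound: deg f ≤ 3.
Solve for f: f(k) = k*(k**2 + 9*k + 26)/72 (degree 3 ≤ 3).
Get s_k = R·t_k = k*(k**2 + 9*k + 26)/(12*(k + 2)*(k + 3)*(k + 4)) with R(k) = B(k−1)f(k)/C(k) = k*(k + 5)*(k**2 + 9*k + 26)/72.
Verify: 6/(k**4 + 14*k**3 + 71*k**2 + 154*k + 120) matches t_k.

s_k = \frac{k \left(k^{2} + 9 k + 26\right)}{12 \left(k + 2\right) \left(k + 3\right) \left(k + 4\right)}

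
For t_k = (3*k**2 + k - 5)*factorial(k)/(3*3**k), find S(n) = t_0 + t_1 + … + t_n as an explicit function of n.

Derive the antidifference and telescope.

r(k) = (k + 1)*(k + 3*(k + 1)**2 - 4)/(3*(3*k**2 + k - 5)) after simplifying.
Take A(k)=k/3 + 1/3, B(k)=1, C(k)=k**2 + k/3 - 5/3.
f must satisfy (k/3 + 1/3)·f(k+1) − (1)·f(k) = k**2 + k/3 - 5/3.
deg f ≤ 1 (via 1,0,2).
Coefficient equations give f(k) = 3*k + 4.
So s_k = (B(k−1)f/C)·t_k = (3*(3*k + 4)/(3*k**2 + k - 5))·t_k = (3*k + 4)*factorial(k)/3**k.
Δs = (3*k**2 + k - 5)*factorial(k)/(3*3**k), as required.
Σ_(k=0)^n t_k = s_(n+1) − s_(0) = (3**(-n - 1)*(3*n + 7)*factorial(n + 1)) − (4), i.e. (-12*3**n + 3*n**2*factorial(n) + 10*n*factorial(n) + 7*factorial(n))/(3*3**n).

S(n) = (-12*3**n + 3*n**2*factorial(n) + 10*n*factorial(n) + 7*factorial(n))/(3*3**n)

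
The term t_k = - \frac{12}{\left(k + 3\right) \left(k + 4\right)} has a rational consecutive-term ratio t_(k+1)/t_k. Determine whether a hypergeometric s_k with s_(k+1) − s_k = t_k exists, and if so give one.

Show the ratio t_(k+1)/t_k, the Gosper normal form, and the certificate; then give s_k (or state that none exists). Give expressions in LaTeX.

s_k = - \frac{4 k}{k + 3}

The ratio is (k + 3)/(k + 5).
Factor: A=k + 3; B=k + 5; C=1.
Solve (k + 3)·f(k+1) − (k + 4)·f(k) = 1.
From deg A=1, deg B=1, deg C=0: d=1.
Match coefficients ⇒ f(k) = k/3.
R(k) = B(k−1)·f(k)/C(k) = k*(k + 4)/3; s_k = R·t_k = -4*k/(k + 3).
Verify: -12/(k**2 + 7*k + 12) matches t_k.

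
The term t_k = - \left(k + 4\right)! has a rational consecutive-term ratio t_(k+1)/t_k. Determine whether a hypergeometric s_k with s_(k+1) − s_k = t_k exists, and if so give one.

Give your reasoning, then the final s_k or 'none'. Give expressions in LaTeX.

The ratio is k + 5.
Gosper form: A/B · C(k+1)/C(k) with A=k + 5, B=1, C=1.
f must satisfy (k + 5)·f(k+1) − (1)·f(k) = 1.
d = -1 from the (1,0,0) case.
Bound -1 < 0, so the key equation has no polynomial solution.

not Gosper-summable; s_k does not exist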